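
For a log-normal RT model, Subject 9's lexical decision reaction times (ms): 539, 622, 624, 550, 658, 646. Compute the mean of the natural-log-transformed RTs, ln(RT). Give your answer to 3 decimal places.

ln(RT): 6.2897, 6.4329, 6.4362, 6.3099, 6.4892, 6.4708
Σ ln(RT) = 38.4287
Mean = 38.4287/6 = 6.40479

6.405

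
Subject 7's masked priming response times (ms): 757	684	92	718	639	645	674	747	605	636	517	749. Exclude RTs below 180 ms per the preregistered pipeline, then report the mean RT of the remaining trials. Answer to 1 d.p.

670.1 ms

Excluded: 92
Retained (n=11): Σ = 7371
Mean = 7371/11 = 670.0909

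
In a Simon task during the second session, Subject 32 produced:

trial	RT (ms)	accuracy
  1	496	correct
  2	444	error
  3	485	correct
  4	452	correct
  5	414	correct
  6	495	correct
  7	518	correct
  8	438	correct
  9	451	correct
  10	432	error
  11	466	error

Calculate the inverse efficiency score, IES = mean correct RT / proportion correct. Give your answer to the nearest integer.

644 ms

Correct trials (n=8): 496, 485, 452, 414, 495, 518, 438, 451
Mean correct RT = 3749/8 = 468.6250 ms
Proportion correct = 8/11
IES = 468.6250 / (8/11) = 644.359 ms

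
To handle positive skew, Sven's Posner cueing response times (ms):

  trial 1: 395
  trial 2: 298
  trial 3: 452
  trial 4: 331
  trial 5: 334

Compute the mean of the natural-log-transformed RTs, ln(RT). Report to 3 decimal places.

ln(RT): 5.9789, 5.6971, 6.1137, 5.8021, 5.8111
Σ ln(RT) = 29.4029
Mean = 29.4029/5 = 5.88058

5.881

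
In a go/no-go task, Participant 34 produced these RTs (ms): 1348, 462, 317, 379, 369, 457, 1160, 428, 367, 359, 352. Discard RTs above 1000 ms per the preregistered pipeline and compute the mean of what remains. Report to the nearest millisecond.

Excluded: 1160, 1348
Retained (n=9): Σ = 3490
Mean = 3490/9 = 387.7778

388 ms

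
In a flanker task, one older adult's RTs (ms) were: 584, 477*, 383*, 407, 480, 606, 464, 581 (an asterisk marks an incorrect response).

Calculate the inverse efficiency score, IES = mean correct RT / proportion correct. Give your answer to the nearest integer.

Correct trials (n=6): 584, 407, 480, 606, 464, 581
Mean correct RT = 3122/6 = 520.3333 ms
Proportion correct = 6/8
IES = 520.3333 / (6/8) = 693.778 ms

694 ms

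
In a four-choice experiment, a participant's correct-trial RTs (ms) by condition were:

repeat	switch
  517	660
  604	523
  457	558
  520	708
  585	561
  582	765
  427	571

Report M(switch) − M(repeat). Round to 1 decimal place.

M(repeat) = 3692/7 = 527.429
M(switch) = 4346/7 = 620.857
Difference = 620.857 − 527.429 = 93.429 ms

93.4 ms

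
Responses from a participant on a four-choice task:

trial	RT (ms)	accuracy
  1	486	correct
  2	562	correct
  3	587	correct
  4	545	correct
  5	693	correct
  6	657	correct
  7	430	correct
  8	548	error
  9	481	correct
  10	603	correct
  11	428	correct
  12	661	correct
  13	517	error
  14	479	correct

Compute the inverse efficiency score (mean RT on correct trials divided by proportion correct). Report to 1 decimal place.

642.8 ms

Correct trials (n=12): 486, 562, 587, 545, 693, 657, 430, 481, 603, 428, 661, 479
Mean correct RT = 6612/12 = 551.0000 ms
Proportion correct = 12/14
IES = 551.0000 / (12/14) = 642.833 ms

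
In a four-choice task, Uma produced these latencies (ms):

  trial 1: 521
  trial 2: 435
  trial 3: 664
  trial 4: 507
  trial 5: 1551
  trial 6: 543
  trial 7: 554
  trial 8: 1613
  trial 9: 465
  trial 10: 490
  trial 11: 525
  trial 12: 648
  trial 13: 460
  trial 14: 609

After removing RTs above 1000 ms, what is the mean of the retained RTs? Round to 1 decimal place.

Excluded: 1551, 1613
Retained (n=12): Σ = 6421
Mean = 6421/12 = 535.0833

535.1 ms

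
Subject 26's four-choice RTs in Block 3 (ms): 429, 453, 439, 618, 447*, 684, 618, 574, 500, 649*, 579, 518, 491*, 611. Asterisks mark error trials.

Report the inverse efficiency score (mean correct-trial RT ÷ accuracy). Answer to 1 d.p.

Correct trials (n=11): 429, 453, 439, 618, 684, 618, 574, 500, 579, 518, 611
Mean correct RT = 6023/11 = 547.5455 ms
Proportion correct = 11/14
IES = 547.5455 / (11/14) = 696.876 ms

696.9 ms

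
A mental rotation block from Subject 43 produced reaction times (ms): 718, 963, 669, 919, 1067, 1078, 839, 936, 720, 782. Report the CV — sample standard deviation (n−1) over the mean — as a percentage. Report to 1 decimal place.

16.8%

n = 10, Σ = 8691, M = 869.1000
Σ(x−M)² = 192180.900; s = √(192180.900/9) = 146.1281
CV = 146.1281 / 869.1000 = 0.16814 = 16.814%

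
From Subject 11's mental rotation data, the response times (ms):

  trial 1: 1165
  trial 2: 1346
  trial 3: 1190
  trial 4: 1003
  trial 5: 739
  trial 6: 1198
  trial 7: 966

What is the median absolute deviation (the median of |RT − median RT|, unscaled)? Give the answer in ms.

Sorted: 739, 966, 1003, 1165, 1190, 1198, 1346 → median = 1165
|x − 1165|: 0, 181, 25, 162, 426, 33, 199
Sorted deviations: 0, 25, 33, 162, 181, 199, 426 → MAD = 162

162 ms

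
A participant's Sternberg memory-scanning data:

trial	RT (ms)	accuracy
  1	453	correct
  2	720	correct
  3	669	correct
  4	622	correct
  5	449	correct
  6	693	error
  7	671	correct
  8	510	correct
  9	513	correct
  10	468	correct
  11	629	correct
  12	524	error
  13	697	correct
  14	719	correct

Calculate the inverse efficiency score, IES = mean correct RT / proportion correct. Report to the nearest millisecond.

692 ms

Correct trials (n=12): 453, 720, 669, 622, 449, 671, 510, 513, 468, 629, 697, 719
Mean correct RT = 7120/12 = 593.3333 ms
Proportion correct = 12/14
IES = 593.3333 / (12/14) = 692.222 ms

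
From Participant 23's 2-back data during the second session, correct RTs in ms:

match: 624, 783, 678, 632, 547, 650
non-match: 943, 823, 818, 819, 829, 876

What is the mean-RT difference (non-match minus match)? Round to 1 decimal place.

199.0 ms

M(match) = 3914/6 = 652.333
M(non-match) = 5108/6 = 851.333
Difference = 851.333 − 652.333 = 199.000 ms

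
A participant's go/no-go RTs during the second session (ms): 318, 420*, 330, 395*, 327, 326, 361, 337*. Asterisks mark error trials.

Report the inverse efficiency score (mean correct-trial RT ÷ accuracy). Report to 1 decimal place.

Correct trials (n=5): 318, 330, 327, 326, 361
Mean correct RT = 1662/5 = 332.4000 ms
Proportion correct = 5/8
IES = 332.4000 / (5/8) = 531.840 ms

531.8 ms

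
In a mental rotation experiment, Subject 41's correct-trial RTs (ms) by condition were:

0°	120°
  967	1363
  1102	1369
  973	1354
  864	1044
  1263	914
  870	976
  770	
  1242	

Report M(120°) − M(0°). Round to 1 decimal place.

163.6 ms

M(0°) = 8051/8 = 1006.375
M(120°) = 7020/6 = 1170.000
Difference = 1170.000 − 1006.375 = 163.625 ms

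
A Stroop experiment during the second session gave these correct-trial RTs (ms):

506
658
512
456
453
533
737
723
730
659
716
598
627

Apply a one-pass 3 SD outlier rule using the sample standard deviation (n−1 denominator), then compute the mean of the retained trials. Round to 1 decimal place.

n = 13, ΣRT = 7908, M = 608.308
Σ(x−M)² = 134348.77; s = √(134348.77/12) = 105.810
Cutoffs: 608.308 ± 3·105.810 → [290.9, 925.7]
No RTs fall outside the cutoffs; all 13 retained. Mean = 7908/13 = 608.308

608.3 ms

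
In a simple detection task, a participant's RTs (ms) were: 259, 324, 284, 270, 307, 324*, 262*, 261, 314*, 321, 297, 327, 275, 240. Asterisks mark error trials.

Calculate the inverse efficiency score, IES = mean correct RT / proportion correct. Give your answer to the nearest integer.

Correct trials (n=11): 259, 324, 284, 270, 307, 261, 321, 297, 327, 275, 240
Mean correct RT = 3165/11 = 287.7273 ms
Proportion correct = 11/14
IES = 287.7273 / (11/14) = 366.198 ms

366 ms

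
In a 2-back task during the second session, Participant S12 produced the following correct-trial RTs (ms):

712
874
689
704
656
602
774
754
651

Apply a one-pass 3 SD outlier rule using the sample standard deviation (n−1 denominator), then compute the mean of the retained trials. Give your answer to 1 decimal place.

712.9 ms

n = 9, ΣRT = 6416, M = 712.889
Σ(x−M)² = 51394.89; s = √(51394.89/8) = 80.152
Cutoffs: 712.889 ± 3·80.152 → [472.4, 953.3]
No RTs fall outside the cutoffs; all 9 retained. Mean = 6416/9 = 712.889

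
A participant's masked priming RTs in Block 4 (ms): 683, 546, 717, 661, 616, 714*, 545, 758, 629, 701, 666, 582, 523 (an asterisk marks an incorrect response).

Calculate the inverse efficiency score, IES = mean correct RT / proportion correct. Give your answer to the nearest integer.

689 ms

Correct trials (n=12): 683, 546, 717, 661, 616, 545, 758, 629, 701, 666, 582, 523
Mean correct RT = 7627/12 = 635.5833 ms
Proportion correct = 12/13
IES = 635.5833 / (12/13) = 688.549 ms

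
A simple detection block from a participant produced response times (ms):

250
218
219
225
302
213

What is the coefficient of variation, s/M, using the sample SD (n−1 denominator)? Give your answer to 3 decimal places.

0.143

n = 6, Σ = 1427, M = 237.8333
Σ(x−M)² = 5794.833; s = √(5794.833/5) = 34.0436
CV = 34.0436 / 237.8333 = 0.14314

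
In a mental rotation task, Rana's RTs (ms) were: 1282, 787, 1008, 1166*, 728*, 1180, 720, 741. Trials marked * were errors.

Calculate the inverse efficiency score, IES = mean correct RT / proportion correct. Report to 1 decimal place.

1270.7 ms

Correct trials (n=6): 1282, 787, 1008, 1180, 720, 741
Mean correct RT = 5718/6 = 953.0000 ms
Proportion correct = 6/8
IES = 953.0000 / (6/8) = 1270.667 ms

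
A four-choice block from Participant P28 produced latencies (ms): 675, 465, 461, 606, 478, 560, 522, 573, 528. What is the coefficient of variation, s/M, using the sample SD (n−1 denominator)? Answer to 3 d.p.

n = 9, Σ = 4868, M = 540.8889
Σ(x−M)² = 40240.889; s = √(40240.889/8) = 70.9233
CV = 70.9233 / 540.8889 = 0.13112

0.131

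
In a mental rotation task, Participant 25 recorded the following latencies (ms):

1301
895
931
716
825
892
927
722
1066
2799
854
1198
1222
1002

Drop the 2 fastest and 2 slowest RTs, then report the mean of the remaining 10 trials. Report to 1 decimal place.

Sorted: 716, 722, 825, 854, 892, 895, 927, 931, 1002, 1066, 1198, 1222, 1301, 2799
Drop lowest 2 (716, 722) and highest 2 (1301, 2799)
Remaining (n=10): Σ = 9812, mean = 9812/10 = 981.200

981.2 ms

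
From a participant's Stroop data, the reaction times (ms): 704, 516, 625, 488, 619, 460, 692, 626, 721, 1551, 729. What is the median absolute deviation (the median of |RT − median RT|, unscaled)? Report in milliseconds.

Sorted: 460, 488, 516, 619, 625, 626, 692, 704, 721, 729, 1551 → median = 626
|x − 626|: 78, 110, 1, 138, 7, 166, 66, 0, 95, 925, 103
Sorted deviations: 0, 1, 7, 66, 78, 95, 103, 110, 138, 166, 925 → MAD = 95

95 ms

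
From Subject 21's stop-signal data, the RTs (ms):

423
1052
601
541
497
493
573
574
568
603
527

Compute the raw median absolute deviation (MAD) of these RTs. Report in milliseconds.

Sorted: 423, 493, 497, 527, 541, 568, 573, 574, 601, 603, 1052 → median = 568
|x − 568|: 145, 484, 33, 27, 71, 75, 5, 6, 0, 35, 41
Sorted deviations: 0, 5, 6, 27, 33, 35, 41, 71, 75, 145, 484 → MAD = 35

35 ms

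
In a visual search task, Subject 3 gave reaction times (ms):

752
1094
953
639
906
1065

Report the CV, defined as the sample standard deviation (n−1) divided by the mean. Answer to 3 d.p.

0.197

n = 6, Σ = 5409, M = 901.5000
Σ(x−M)² = 157717.500; s = √(157717.500/5) = 177.6049
CV = 177.6049 / 901.5000 = 0.19701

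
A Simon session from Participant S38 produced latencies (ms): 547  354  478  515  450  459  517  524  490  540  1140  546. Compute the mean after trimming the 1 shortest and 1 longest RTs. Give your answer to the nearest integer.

Sorted: 354, 450, 459, 478, 490, 515, 517, 524, 540, 546, 547, 1140
Drop lowest 1 (354) and highest 1 (1140)
Remaining (n=10): Σ = 5066, mean = 5066/10 = 506.600

507 ms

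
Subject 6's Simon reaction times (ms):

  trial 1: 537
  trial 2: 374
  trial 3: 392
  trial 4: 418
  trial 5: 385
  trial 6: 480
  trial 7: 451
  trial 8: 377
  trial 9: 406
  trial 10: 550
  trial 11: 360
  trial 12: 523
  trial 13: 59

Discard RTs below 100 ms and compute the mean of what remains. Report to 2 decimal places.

437.75 ms

Excluded: 59
Retained (n=12): Σ = 5253
Mean = 5253/12 = 437.7500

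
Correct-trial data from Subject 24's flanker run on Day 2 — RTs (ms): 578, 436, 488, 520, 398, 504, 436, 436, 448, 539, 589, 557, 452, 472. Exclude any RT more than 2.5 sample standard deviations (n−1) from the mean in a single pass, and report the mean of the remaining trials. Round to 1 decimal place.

489.5 ms

n = 14, ΣRT = 6853, M = 489.500
Σ(x−M)² = 46275.50; s = √(46275.50/13) = 59.663
Cutoffs: 489.500 ± 2.5·59.663 → [340.3, 638.7]
No RTs fall outside the cutoffs; all 14 retained. Mean = 6853/14 = 489.500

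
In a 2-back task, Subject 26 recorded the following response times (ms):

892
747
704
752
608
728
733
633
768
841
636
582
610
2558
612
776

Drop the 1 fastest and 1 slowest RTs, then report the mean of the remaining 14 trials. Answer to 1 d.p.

717.1 ms

Sorted: 582, 608, 610, 612, 633, 636, 704, 728, 733, 747, 752, 768, 776, 841, 892, 2558
Drop lowest 1 (582) and highest 1 (2558)
Remaining (n=14): Σ = 10040, mean = 10040/14 = 717.143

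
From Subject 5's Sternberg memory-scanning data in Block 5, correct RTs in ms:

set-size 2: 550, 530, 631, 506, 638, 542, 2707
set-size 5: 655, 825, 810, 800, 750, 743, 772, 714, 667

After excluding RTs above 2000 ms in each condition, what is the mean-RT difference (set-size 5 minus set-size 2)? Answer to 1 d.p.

set-size 2: exclude 2707
M(set-size 2) = 3397/6 = 566.167
M(set-size 5) = 6736/9 = 748.444
Difference = 748.444 − 566.167 = 182.278 ms

182.3 ms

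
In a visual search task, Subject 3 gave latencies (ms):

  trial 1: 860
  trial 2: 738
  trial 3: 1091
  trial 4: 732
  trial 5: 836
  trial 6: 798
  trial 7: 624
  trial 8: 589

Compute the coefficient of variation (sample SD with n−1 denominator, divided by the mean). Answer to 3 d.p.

0.200

n = 8, Σ = 6268, M = 783.5000
Σ(x−M)² = 171368.000; s = √(171368.000/7) = 156.4645
CV = 156.4645 / 783.5000 = 0.19970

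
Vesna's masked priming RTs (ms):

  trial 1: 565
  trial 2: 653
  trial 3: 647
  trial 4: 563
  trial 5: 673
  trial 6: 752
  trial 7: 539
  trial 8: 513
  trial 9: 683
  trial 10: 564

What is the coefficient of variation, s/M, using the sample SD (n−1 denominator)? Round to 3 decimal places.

0.125

n = 10, Σ = 6152, M = 615.2000
Σ(x−M)² = 53209.600; s = √(53209.600/9) = 76.8907
CV = 76.8907 / 615.2000 = 0.12498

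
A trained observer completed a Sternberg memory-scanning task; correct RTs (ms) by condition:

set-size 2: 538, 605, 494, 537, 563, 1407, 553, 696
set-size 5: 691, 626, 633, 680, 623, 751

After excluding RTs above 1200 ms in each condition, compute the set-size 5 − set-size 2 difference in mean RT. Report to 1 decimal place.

97.9 ms

set-size 2: exclude 1407
M(set-size 2) = 3986/7 = 569.429
M(set-size 5) = 4004/6 = 667.333
Difference = 667.333 − 569.429 = 97.905 ms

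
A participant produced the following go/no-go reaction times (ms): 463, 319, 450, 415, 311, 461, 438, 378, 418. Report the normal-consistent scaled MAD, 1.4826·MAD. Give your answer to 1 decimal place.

59.3 ms

Sorted: 311, 319, 378, 415, 418, 438, 450, 461, 463 → median = 418
|x − 418| sorted: 0, 3, 20, 32, 40, 43, 45, 99, 107 → MAD = 40
Robust SD ≈ 1.4826 × 40 = 59.304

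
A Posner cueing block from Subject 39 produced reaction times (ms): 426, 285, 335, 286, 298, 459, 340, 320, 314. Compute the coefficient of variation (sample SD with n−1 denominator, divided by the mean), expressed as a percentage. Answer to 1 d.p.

18.1%

n = 9, Σ = 3063, M = 340.3333
Σ(x−M)² = 30362.000; s = √(30362.000/8) = 61.6056
CV = 61.6056 / 340.3333 = 0.18102 = 18.102%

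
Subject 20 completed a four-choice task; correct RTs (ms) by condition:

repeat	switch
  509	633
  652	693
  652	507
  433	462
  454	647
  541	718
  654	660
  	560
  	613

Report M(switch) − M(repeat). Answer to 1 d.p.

53.9 ms

M(repeat) = 3895/7 = 556.429
M(switch) = 5493/9 = 610.333
Difference = 610.333 − 556.429 = 53.905 ms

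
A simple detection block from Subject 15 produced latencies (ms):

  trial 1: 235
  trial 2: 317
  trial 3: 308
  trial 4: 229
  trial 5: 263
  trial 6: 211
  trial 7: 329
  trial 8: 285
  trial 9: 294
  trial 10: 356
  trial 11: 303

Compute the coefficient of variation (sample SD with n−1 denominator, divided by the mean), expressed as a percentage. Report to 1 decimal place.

15.9%

n = 11, Σ = 3130, M = 284.5455
Σ(x−M)² = 20528.727; s = √(20528.727/10) = 45.3086
CV = 45.3086 / 284.5455 = 0.15923 = 15.923%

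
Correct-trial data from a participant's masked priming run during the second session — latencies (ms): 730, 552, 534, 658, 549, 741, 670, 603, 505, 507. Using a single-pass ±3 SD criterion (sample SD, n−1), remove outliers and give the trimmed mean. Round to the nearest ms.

n = 10, ΣRT = 6049, M = 604.900
Σ(x−M)² = 71748.90; s = √(71748.90/9) = 89.287
Cutoffs: 604.900 ± 3·89.287 → [337.0, 872.8]
No RTs fall outside the cutoffs; all 10 retained. Mean = 6049/10 = 604.900

605 ms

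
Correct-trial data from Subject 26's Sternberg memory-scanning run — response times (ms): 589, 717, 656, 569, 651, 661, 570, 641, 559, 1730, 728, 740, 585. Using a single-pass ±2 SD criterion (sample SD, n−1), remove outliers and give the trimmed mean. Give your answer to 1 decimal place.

n = 13, ΣRT = 9396, M = 722.769
Σ(x−M)² = 1145660.31; s = √(1145660.31/12) = 308.985
Cutoffs: 722.769 ± 2·308.985 → [104.8, 1340.7]
Outside: 1730 → excluded.
Retained (n=12): Σ = 7666, mean = 7666/12 = 638.833

638.8 ms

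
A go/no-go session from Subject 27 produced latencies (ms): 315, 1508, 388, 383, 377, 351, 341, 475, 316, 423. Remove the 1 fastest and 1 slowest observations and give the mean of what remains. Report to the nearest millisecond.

382 ms

Sorted: 315, 316, 341, 351, 377, 383, 388, 423, 475, 1508
Drop lowest 1 (315) and highest 1 (1508)
Remaining (n=8): Σ = 3054, mean = 3054/8 = 381.750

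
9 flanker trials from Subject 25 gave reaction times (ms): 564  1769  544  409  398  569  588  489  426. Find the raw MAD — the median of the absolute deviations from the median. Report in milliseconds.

55 ms

Sorted: 398, 409, 426, 489, 544, 564, 569, 588, 1769 → median = 544
|x − 544|: 20, 1225, 0, 135, 146, 25, 44, 55, 118
Sorted deviations: 0, 20, 25, 44, 55, 118, 135, 146, 1225 → MAD = 55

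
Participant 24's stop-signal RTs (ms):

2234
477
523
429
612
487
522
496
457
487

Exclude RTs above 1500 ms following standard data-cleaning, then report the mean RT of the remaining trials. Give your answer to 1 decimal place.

Excluded: 2234
Retained (n=9): Σ = 4490
Mean = 4490/9 = 498.8889

498.9 ms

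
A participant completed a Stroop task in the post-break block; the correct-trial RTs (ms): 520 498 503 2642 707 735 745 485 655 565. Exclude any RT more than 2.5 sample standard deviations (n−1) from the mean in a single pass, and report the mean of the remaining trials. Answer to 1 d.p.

n = 10, ΣRT = 8055, M = 805.500
Σ(x−M)² = 3841848.50; s = √(3841848.50/9) = 653.354
Cutoffs: 805.500 ± 2.5·653.354 → [-827.9, 2438.9]
Outside: 2642 → excluded.
Retained (n=9): Σ = 5413, mean = 5413/9 = 601.444

601.4 ms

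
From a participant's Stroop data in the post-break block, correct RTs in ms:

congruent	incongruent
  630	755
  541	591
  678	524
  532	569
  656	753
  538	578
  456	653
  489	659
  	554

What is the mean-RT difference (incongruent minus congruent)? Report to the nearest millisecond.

M(congruent) = 4520/8 = 565.000
M(incongruent) = 5636/9 = 626.222
Difference = 626.222 − 565.000 = 61.222 ms

61 ms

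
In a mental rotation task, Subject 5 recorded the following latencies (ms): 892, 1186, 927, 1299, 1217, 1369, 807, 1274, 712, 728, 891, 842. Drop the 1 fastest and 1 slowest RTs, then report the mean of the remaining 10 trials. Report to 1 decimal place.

1006.3 ms

Sorted: 712, 728, 807, 842, 891, 892, 927, 1186, 1217, 1274, 1299, 1369
Drop lowest 1 (712) and highest 1 (1369)
Remaining (n=10): Σ = 10063, mean = 10063/10 = 1006.300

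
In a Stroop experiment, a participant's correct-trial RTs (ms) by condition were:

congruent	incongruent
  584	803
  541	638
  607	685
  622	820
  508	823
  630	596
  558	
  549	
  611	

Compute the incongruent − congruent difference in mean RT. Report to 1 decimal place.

148.6 ms

M(congruent) = 5210/9 = 578.889
M(incongruent) = 4365/6 = 727.500
Difference = 727.500 − 578.889 = 148.611 ms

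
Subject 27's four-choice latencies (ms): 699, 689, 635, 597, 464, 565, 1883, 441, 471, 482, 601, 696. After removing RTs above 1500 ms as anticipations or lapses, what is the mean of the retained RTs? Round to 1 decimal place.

Excluded: 1883
Retained (n=11): Σ = 6340
Mean = 6340/11 = 576.3636

576.4 ms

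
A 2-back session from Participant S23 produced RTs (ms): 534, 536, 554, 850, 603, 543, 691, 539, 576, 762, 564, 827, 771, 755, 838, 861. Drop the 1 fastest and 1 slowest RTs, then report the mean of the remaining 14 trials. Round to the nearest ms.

Sorted: 534, 536, 539, 543, 554, 564, 576, 603, 691, 755, 762, 771, 827, 838, 850, 861
Drop lowest 1 (534) and highest 1 (861)
Remaining (n=14): Σ = 9409, mean = 9409/14 = 672.071

672 ms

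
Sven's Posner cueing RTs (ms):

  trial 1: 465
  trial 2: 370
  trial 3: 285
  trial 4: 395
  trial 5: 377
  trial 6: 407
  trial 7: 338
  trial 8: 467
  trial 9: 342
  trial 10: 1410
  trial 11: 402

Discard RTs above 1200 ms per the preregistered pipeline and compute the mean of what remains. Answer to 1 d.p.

Excluded: 1410
Retained (n=10): Σ = 3848
Mean = 3848/10 = 384.8000

384.8 ms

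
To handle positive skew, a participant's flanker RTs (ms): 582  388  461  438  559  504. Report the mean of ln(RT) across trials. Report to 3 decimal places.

ln(RT): 6.3665, 5.9610, 6.1334, 6.0822, 6.3261, 6.2226
Σ ln(RT) = 37.0918
Mean = 37.0918/6 = 6.18197

6.182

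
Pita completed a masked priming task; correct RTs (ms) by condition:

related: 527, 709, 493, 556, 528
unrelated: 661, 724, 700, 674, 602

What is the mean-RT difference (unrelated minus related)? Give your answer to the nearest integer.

110 ms

M(related) = 2813/5 = 562.600
M(unrelated) = 3361/5 = 672.200
Difference = 672.200 − 562.600 = 109.600 ms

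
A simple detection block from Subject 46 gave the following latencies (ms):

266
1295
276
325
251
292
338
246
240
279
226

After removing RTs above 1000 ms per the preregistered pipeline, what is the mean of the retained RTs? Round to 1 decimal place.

273.9 ms

Excluded: 1295
Retained (n=10): Σ = 2739
Mean = 2739/10 = 273.9000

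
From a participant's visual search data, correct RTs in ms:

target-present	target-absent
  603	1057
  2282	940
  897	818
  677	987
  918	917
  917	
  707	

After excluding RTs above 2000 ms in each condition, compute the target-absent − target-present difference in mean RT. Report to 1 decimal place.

target-present: exclude 2282
M(target-present) = 4719/6 = 786.500
M(target-absent) = 4719/5 = 943.800
Difference = 943.800 − 786.500 = 157.300 ms

157.3 ms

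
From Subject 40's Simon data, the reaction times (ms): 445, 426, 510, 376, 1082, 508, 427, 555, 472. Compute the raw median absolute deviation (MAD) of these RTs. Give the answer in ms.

Sorted: 376, 426, 427, 445, 472, 508, 510, 555, 1082 → median = 472
|x − 472|: 27, 46, 38, 96, 610, 36, 45, 83, 0
Sorted deviations: 0, 27, 36, 38, 45, 46, 83, 96, 610 → MAD = 45

45 ms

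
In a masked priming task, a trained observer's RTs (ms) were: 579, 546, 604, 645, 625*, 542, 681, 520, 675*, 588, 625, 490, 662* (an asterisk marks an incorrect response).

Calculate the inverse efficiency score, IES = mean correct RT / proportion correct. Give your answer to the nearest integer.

Correct trials (n=10): 579, 546, 604, 645, 542, 681, 520, 588, 625, 490
Mean correct RT = 5820/10 = 582.0000 ms
Proportion correct = 10/13
IES = 582.0000 / (10/13) = 756.600 ms

757 ms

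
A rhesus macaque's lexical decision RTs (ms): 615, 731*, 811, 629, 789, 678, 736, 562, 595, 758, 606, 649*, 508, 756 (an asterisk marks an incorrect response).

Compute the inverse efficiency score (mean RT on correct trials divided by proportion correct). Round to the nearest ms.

Correct trials (n=12): 615, 811, 629, 789, 678, 736, 562, 595, 758, 606, 508, 756
Mean correct RT = 8043/12 = 670.2500 ms
Proportion correct = 12/14
IES = 670.2500 / (12/14) = 781.958 ms

782 ms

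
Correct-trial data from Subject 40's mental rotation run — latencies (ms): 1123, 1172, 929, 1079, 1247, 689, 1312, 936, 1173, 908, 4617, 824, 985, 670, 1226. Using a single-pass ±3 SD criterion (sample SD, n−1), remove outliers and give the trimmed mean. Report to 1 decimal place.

1019.5 ms

n = 15, ΣRT = 18890, M = 1259.333
Σ(x−M)² = 12618617.33; s = √(12618617.33/14) = 949.384
Cutoffs: 1259.333 ± 3·949.384 → [-1588.8, 4107.5]
Outside: 4617 → excluded.
Retained (n=14): Σ = 14273, mean = 14273/14 = 1019.500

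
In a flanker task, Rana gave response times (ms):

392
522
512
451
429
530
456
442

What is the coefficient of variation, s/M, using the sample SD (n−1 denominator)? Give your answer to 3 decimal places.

n = 8, Σ = 3734, M = 466.7500
Σ(x−M)² = 17089.500; s = √(17089.500/7) = 49.4101
CV = 49.4101 / 466.7500 = 0.10586

0.106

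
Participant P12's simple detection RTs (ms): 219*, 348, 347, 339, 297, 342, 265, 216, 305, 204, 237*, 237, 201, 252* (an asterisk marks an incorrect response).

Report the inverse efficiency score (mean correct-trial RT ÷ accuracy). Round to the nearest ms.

Correct trials (n=11): 348, 347, 339, 297, 342, 265, 216, 305, 204, 237, 201
Mean correct RT = 3101/11 = 281.9091 ms
Proportion correct = 11/14
IES = 281.9091 / (11/14) = 358.793 ms

359 ms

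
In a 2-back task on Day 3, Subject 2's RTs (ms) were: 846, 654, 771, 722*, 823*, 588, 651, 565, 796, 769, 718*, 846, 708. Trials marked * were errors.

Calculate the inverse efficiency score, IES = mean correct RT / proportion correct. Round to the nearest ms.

Correct trials (n=10): 846, 654, 771, 588, 651, 565, 796, 769, 846, 708
Mean correct RT = 7194/10 = 719.4000 ms
Proportion correct = 10/13
IES = 719.4000 / (10/13) = 935.220 ms

935 ms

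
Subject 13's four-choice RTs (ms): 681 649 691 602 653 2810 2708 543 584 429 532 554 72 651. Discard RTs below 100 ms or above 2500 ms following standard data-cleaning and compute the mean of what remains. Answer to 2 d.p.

Excluded: 72, 2708, 2810
Retained (n=11): Σ = 6569
Mean = 6569/11 = 597.1818

597.18 ms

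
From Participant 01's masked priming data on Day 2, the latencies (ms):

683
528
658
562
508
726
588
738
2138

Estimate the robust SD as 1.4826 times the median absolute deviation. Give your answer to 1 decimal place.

Sorted: 508, 528, 562, 588, 658, 683, 726, 738, 2138 → median = 658
|x − 658| sorted: 0, 25, 68, 70, 80, 96, 130, 150, 1480 → MAD = 80
Robust SD ≈ 1.4826 × 80 = 118.608

118.6 ms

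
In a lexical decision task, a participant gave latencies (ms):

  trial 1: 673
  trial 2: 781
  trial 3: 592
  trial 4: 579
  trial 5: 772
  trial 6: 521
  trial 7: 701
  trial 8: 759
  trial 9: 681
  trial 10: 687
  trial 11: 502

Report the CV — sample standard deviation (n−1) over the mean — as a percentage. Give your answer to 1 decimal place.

n = 11, Σ = 7248, M = 658.9091
Σ(x−M)² = 95462.909; s = √(95462.909/10) = 97.7051
CV = 97.7051 / 658.9091 = 0.14828 = 14.828%

14.8%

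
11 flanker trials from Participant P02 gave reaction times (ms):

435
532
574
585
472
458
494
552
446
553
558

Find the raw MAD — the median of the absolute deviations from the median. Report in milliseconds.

Sorted: 435, 446, 458, 472, 494, 532, 552, 553, 558, 574, 585 → median = 532
|x − 532|: 97, 0, 42, 53, 60, 74, 38, 20, 86, 21, 26
Sorted deviations: 0, 20, 21, 26, 38, 42, 53, 60, 74, 86, 97 → MAD = 42

42 ms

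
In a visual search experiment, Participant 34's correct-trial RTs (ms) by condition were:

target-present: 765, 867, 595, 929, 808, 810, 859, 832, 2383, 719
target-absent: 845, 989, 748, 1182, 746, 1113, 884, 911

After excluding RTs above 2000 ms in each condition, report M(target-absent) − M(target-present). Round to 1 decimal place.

129.0 ms

target-present: exclude 2383
M(target-present) = 7184/9 = 798.222
M(target-absent) = 7418/8 = 927.250
Difference = 927.250 − 798.222 = 129.028 ms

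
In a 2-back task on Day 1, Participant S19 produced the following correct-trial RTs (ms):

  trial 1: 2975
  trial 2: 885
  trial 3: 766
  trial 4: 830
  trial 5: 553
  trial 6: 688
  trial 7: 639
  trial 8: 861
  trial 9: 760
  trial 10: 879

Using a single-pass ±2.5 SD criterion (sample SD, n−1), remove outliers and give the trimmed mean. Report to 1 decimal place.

762.3 ms

n = 10, ΣRT = 9836, M = 983.600
Σ(x−M)² = 4513852.40; s = √(4513852.40/9) = 708.194
Cutoffs: 983.600 ± 2.5·708.194 → [-786.9, 2754.1]
Outside: 2975 → excluded.
Retained (n=9): Σ = 6861, mean = 6861/9 = 762.333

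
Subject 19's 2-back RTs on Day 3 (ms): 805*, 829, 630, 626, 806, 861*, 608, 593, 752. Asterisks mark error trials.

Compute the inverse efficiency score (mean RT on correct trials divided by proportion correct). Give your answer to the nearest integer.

890 ms

Correct trials (n=7): 829, 630, 626, 806, 608, 593, 752
Mean correct RT = 4844/7 = 692.0000 ms
Proportion correct = 7/9
IES = 692.0000 / (7/9) = 889.714 ms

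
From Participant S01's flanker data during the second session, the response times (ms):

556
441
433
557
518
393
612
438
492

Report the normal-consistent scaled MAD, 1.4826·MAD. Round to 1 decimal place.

87.5 ms

Sorted: 393, 433, 438, 441, 492, 518, 556, 557, 612 → median = 492
|x − 492| sorted: 0, 26, 51, 54, 59, 64, 65, 99, 120 → MAD = 59
Robust SD ≈ 1.4826 × 59 = 87.473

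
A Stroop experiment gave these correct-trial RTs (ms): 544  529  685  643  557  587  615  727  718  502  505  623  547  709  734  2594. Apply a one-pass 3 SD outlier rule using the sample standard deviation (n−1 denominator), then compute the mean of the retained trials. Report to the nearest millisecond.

n = 16, ΣRT = 11819, M = 738.688
Σ(x−M)² = 3769639.44; s = √(3769639.44/15) = 501.308
Cutoffs: 738.688 ± 3·501.308 → [-765.2, 2242.6]
Outside: 2594 → excluded.
Retained (n=15): Σ = 9225, mean = 9225/15 = 615.000

615 ms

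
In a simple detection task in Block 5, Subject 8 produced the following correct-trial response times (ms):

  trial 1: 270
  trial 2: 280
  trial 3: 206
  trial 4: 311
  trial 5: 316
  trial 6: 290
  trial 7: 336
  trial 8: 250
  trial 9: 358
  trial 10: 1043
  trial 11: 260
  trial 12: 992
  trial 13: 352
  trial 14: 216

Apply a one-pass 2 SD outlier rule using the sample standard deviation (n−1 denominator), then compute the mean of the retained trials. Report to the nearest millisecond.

n = 14, ΣRT = 5480, M = 391.429
Σ(x−M)² = 943017.43; s = √(943017.43/13) = 269.332
Cutoffs: 391.429 ± 2·269.332 → [-147.2, 930.1]
Outside: 992, 1043 → excluded.
Retained (n=12): Σ = 3445, mean = 3445/12 = 287.083

287 ms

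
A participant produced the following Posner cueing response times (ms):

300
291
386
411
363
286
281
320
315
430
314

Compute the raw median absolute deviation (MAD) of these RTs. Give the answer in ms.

29 ms

Sorted: 281, 286, 291, 300, 314, 315, 320, 363, 386, 411, 430 → median = 315
|x − 315|: 15, 24, 71, 96, 48, 29, 34, 5, 0, 115, 1
Sorted deviations: 0, 1, 5, 15, 24, 29, 34, 48, 71, 96, 115 → MAD = 29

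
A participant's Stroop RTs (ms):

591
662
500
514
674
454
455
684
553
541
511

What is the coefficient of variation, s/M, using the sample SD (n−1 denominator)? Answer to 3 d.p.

0.150

n = 11, Σ = 6139, M = 558.0909
Σ(x−M)² = 70484.909; s = √(70484.909/10) = 83.9553
CV = 83.9553 / 558.0909 = 0.15043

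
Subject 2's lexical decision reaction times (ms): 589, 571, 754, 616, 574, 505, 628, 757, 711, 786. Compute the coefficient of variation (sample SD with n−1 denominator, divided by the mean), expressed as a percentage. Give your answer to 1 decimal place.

n = 10, Σ = 6491, M = 649.1000
Σ(x−M)² = 82876.900; s = √(82876.900/9) = 95.9612
CV = 95.9612 / 649.1000 = 0.14784 = 14.784%

14.8%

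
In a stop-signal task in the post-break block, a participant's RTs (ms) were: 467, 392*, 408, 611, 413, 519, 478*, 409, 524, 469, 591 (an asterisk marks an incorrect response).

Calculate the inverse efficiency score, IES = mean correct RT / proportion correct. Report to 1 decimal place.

599.0 ms

Correct trials (n=9): 467, 408, 611, 413, 519, 409, 524, 469, 591
Mean correct RT = 4411/9 = 490.1111 ms
Proportion correct = 9/11
IES = 490.1111 / (9/11) = 599.025 ms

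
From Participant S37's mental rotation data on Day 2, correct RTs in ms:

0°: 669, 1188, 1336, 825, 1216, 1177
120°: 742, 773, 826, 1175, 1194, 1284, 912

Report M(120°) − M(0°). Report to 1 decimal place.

M(0°) = 6411/6 = 1068.500
M(120°) = 6906/7 = 986.571
Difference = 986.571 − 1068.500 = -81.929 ms

-81.9 ms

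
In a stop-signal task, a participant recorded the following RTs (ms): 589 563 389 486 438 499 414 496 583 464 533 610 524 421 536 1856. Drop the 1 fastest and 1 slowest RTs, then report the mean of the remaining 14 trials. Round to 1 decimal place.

Sorted: 389, 414, 421, 438, 464, 486, 496, 499, 524, 533, 536, 563, 583, 589, 610, 1856
Drop lowest 1 (389) and highest 1 (1856)
Remaining (n=14): Σ = 7156, mean = 7156/14 = 511.143

511.1 ms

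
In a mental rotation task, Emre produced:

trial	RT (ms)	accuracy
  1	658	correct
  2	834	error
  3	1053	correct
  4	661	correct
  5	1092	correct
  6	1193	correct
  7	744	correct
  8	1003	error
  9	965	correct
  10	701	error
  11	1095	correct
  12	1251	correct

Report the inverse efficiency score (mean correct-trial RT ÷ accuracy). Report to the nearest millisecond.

Correct trials (n=9): 658, 1053, 661, 1092, 1193, 744, 965, 1095, 1251
Mean correct RT = 8712/9 = 968.0000 ms
Proportion correct = 9/12
IES = 968.0000 / (9/12) = 1290.667 ms

1291 ms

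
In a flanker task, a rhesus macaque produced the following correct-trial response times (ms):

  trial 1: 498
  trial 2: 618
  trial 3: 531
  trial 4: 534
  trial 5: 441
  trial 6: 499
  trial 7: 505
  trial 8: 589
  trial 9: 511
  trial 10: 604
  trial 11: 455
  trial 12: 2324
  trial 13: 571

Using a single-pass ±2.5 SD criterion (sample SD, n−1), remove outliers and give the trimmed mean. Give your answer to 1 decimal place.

529.7 ms

n = 13, ΣRT = 8680, M = 667.692
Σ(x−M)² = 3006882.77; s = √(3006882.77/12) = 500.573
Cutoffs: 667.692 ± 2.5·500.573 → [-583.7, 1919.1]
Outside: 2324 → excluded.
Retained (n=12): Σ = 6356, mean = 6356/12 = 529.667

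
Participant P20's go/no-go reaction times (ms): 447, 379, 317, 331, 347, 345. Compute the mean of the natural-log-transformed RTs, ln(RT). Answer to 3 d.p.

5.882

ln(RT): 6.1026, 5.9375, 5.7589, 5.8021, 5.8493, 5.8435
Σ ln(RT) = 35.2940
Mean = 35.2940/6 = 5.88233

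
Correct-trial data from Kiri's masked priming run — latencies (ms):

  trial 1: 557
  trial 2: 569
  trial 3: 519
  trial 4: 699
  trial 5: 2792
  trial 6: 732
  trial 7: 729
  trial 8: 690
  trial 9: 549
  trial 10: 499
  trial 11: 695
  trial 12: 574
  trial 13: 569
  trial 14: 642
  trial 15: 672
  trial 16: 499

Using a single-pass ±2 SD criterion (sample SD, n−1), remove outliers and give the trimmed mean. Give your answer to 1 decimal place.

n = 16, ΣRT = 11986, M = 749.125
Σ(x−M)² = 4551001.75; s = √(4551001.75/15) = 550.818
Cutoffs: 749.125 ± 2·550.818 → [-352.5, 1850.8]
Outside: 2792 → excluded.
Retained (n=15): Σ = 9194, mean = 9194/15 = 612.933

612.9 ms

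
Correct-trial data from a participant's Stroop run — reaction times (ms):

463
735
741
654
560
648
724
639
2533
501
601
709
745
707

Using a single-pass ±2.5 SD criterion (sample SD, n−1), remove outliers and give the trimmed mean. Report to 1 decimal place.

648.2 ms

n = 14, ΣRT = 10960, M = 782.857
Σ(x−M)² = 3403123.71; s = √(3403123.71/13) = 511.643
Cutoffs: 782.857 ± 2.5·511.643 → [-496.3, 2062.0]
Outside: 2533 → excluded.
Retained (n=13): Σ = 8427, mean = 8427/13 = 648.231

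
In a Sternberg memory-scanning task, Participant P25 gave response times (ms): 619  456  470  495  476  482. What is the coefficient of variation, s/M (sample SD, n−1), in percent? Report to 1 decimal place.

12.0%

n = 6, Σ = 2998, M = 499.6667
Σ(x−M)² = 17921.333; s = √(17921.333/5) = 59.8687
CV = 59.8687 / 499.6667 = 0.11982 = 11.982%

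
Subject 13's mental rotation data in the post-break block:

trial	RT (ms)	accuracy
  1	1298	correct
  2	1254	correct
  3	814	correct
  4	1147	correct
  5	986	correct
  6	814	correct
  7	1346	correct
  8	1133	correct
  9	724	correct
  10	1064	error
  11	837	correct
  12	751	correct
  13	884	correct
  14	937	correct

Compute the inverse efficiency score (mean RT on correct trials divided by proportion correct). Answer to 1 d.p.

Correct trials (n=13): 1298, 1254, 814, 1147, 986, 814, 1346, 1133, 724, 837, 751, 884, 937
Mean correct RT = 12925/13 = 994.2308 ms
Proportion correct = 13/14
IES = 994.2308 / (13/14) = 1070.710 ms

1070.7 ms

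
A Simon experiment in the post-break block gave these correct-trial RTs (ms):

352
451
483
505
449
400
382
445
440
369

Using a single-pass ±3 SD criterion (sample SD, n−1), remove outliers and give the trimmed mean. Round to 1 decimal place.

427.6 ms

n = 10, ΣRT = 4276, M = 427.600
Σ(x−M)² = 22512.40; s = √(22512.40/9) = 50.014
Cutoffs: 427.600 ± 3·50.014 → [277.6, 577.6]
No RTs fall outside the cutoffs; all 10 retained. Mean = 4276/10 = 427.600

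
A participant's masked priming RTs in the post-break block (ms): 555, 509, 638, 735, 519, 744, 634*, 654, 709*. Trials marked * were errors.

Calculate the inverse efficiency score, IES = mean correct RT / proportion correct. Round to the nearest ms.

800 ms

Correct trials (n=7): 555, 509, 638, 735, 519, 744, 654
Mean correct RT = 4354/7 = 622.0000 ms
Proportion correct = 7/9
IES = 622.0000 / (7/9) = 799.714 ms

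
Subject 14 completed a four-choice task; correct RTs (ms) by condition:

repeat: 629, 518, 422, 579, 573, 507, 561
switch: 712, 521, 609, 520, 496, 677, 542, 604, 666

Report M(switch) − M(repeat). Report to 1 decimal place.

52.8 ms

M(repeat) = 3789/7 = 541.286
M(switch) = 5347/9 = 594.111
Difference = 594.111 − 541.286 = 52.825 ms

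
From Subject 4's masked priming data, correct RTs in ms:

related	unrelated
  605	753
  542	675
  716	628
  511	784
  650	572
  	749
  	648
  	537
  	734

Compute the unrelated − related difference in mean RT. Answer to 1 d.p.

70.8 ms

M(related) = 3024/5 = 604.800
M(unrelated) = 6080/9 = 675.556
Difference = 675.556 − 604.800 = 70.756 ms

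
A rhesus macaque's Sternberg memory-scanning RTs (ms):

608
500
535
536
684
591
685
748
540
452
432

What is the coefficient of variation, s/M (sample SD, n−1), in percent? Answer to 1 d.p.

n = 11, Σ = 6311, M = 573.7273
Σ(x−M)² = 100786.182; s = √(100786.182/10) = 100.3923
CV = 100.3923 / 573.7273 = 0.17498 = 17.498%

17.5%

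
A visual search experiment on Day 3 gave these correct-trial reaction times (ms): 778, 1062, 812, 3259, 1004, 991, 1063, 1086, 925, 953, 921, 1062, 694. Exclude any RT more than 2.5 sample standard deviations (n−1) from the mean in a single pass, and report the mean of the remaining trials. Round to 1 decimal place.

945.9 ms

n = 13, ΣRT = 14610, M = 1123.846
Σ(x−M)² = 5115177.69; s = √(5115177.69/12) = 652.890
Cutoffs: 1123.846 ± 2.5·652.890 → [-508.4, 2756.1]
Outside: 3259 → excluded.
Retained (n=12): Σ = 11351, mean = 11351/12 = 945.917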